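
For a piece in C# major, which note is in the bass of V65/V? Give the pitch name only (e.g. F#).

F##

The applied chord V65/V is rooted on D#: D#-F##-A#-C#.
The figure 65 means first inversion — the third is in the bass.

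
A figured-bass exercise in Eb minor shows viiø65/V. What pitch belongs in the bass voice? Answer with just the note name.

C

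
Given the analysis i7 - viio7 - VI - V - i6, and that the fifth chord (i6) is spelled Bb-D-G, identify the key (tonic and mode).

The chord Gm/Bb is a minor triad rooted on G; its label is i6.
If G is scale degree 1 and the mode makes that degree carry a minor triad, the tonic is G and the mode is minor.

G minor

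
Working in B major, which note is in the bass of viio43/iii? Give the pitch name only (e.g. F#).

G#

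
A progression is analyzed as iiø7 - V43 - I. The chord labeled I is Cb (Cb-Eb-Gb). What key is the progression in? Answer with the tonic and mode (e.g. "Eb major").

Cb major

The chord Cb is a major triad rooted on Cb; its label is I.
If Cb is scale degree 1 and the mode makes that degree carry a major triad, the tonic is Cb and the mode is major.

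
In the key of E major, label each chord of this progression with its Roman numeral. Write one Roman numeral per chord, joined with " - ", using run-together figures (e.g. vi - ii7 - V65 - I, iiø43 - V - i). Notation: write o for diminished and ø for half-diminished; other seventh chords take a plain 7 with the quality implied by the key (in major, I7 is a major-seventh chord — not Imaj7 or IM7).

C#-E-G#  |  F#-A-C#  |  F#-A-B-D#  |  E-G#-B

C#-E-G#: minor triad on C# = scale degree 6 → vi.
F#-A-C# has root F#, degree 2 in E major, so ii.
F#-A-B-D# has root B, degree 5 in E major, so V43.
E-G#-B: major triad on E = scale degree 1 → I.

vi - ii - V43 - I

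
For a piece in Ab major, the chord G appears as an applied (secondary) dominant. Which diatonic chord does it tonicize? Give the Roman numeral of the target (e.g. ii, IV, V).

iii

The chord is a major triad on G.
A dominant resolves down a perfect fifth: G → C. In Ab major, C is scale degree 3, i.e. iii.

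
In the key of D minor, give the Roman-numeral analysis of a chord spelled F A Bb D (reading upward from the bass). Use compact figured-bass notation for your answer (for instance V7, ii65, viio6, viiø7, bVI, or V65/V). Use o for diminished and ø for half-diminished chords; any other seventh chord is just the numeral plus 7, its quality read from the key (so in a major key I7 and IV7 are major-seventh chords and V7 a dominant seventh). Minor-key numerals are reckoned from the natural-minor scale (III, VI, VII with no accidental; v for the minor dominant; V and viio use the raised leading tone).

VI43

Stacked in thirds the chord is Bb-D-F-A: a major seventh chord on Bb.
Bb is scale degree 6 in D minor, and a major seventh chord on that degree is written VI7.
With F in the bass the chord is in second inversion, so the figured bass is 43.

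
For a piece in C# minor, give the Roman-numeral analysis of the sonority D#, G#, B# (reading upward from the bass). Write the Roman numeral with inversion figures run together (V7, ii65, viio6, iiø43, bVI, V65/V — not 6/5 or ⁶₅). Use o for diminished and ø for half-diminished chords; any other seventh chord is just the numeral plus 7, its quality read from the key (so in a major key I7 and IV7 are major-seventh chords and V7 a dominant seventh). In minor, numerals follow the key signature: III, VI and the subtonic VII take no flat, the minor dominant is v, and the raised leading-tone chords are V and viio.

Stacked in thirds the chord is G#-B#-D#: a major triad on G#.
G# is scale degree 5 in C# minor, and a major triad on that degree is written V.
With D# in the bass the chord is in second inversion, so the figured bass is 64.

V64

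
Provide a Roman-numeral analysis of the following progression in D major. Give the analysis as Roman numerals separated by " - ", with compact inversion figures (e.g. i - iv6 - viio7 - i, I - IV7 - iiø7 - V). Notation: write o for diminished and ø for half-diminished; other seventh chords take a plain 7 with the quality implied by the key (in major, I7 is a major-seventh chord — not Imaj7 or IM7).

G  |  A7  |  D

IV - V7 - I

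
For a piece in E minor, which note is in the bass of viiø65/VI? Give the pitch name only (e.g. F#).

The applied chord viiø65/VI is rooted on B: B-D-F-A.
The figure 65 means first inversion — the third is in the bass.

D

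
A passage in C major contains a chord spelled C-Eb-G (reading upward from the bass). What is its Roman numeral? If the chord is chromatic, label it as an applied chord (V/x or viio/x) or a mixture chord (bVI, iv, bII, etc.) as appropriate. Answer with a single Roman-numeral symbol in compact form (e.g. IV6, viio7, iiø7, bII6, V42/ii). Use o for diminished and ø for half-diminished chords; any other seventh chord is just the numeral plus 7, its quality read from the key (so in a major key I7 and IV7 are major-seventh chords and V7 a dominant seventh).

i

The pitches C-Eb-G form a minor triad rooted on C.
C is the first degree of C major. This is the minor tonic, borrowed from the parallel minor.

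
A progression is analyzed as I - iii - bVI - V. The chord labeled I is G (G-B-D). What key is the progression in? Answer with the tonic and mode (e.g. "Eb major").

G major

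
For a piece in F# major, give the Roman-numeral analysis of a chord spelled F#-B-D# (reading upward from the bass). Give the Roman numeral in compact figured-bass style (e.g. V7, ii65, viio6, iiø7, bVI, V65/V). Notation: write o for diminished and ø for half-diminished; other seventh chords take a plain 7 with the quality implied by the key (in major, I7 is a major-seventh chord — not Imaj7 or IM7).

IV64

The pitches B-D#-F# form a major triad rooted on B.
In F# major, B is the subdominant; the diatonic major triad there is IV.
With F# in the bass the chord is in second inversion, so the figured bass is 64.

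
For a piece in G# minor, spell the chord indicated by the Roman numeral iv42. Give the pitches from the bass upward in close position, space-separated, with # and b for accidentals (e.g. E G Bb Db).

B C# E G#

In G# minor, scale degree 4 is C#, and the diatonic chord built there is a minor seventh chord.
That chord is spelled C#-E-G#-B.
With the 42 figure the chord is in third inversion; from the bass B upward in close position it reads B-C#-E-G#.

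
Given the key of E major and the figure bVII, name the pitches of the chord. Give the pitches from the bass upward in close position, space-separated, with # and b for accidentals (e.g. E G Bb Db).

bVII is a major triad on the lowered seventh degree (the subtonic), borrowed from the parallel minor. In E major that root is D.
So the chord is D-F#-A.

D F# A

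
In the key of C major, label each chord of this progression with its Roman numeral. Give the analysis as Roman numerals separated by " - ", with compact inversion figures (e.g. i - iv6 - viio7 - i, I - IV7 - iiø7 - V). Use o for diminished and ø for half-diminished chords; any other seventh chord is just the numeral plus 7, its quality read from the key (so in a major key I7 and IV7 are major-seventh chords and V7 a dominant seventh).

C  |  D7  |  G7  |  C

C: root C is the tonic; major triad there is I.
D7: a dominant seventh chord on D, the applied dominant of V → V7/V.
G7: root G is the dominant; dominant seventh chord there is V7.
C: root C is the tonic; major triad there is I.

I - V7/V - V7 - I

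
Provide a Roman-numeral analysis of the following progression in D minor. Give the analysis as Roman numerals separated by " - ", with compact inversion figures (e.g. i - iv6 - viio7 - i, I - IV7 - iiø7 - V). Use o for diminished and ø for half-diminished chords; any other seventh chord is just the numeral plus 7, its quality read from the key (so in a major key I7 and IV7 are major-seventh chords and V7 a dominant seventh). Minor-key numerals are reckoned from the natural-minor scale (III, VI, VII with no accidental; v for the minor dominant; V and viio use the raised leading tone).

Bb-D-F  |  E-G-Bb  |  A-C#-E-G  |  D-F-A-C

Bb-D-F has root Bb, degree 6 in D minor, so VI.
E-G-Bb: root E is the supertonic; diminished triad there is iio.
A-C#-E-G: dominant seventh chord on A = scale degree 5 → V7.
D-F-A-C: root D is the tonic; minor seventh chord there is i7.

VI - iio - V7 - i7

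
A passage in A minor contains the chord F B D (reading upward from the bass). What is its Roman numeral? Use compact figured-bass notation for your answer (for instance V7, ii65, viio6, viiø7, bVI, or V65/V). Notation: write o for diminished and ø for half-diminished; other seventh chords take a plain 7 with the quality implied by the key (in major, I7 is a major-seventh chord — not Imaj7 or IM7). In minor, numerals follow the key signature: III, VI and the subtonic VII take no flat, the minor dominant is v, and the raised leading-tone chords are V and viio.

iio64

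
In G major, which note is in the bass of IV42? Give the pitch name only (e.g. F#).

B

IV in G major has root C; the chord is C-E-G-B.
The figure 42 means third inversion — the seventh is in the bass.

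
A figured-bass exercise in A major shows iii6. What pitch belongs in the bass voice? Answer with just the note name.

iii in A major has root C#; the chord is C#-E-G#.
The figure 6 means first inversion — the third is in the bass.

E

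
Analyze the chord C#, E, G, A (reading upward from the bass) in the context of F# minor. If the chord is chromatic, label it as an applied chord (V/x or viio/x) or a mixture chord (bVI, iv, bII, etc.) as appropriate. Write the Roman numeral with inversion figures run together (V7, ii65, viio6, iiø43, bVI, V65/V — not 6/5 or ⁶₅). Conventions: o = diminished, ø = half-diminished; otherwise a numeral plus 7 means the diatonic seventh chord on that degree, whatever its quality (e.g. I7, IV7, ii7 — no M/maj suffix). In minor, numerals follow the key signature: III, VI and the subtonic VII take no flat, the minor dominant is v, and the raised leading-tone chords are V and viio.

The pitches A-C#-E-G form a dominant seventh chord rooted on A.
A is not a diatonic chord root with this quality in F# minor, but it lies a perfect fifth above D (VI), so the chord functions as an applied dominant of VI.
With C# in the bass the chord is in first inversion, so the figured bass is 65.

V65/VI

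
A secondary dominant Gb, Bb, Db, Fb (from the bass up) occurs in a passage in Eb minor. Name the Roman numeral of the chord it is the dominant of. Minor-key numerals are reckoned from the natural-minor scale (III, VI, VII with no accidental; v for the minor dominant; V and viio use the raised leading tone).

The chord is a dominant seventh chord on Gb.
A dominant resolves down a perfect fifth: Gb → Cb. In Eb minor, Cb is scale degree 6, i.e. VI.

VI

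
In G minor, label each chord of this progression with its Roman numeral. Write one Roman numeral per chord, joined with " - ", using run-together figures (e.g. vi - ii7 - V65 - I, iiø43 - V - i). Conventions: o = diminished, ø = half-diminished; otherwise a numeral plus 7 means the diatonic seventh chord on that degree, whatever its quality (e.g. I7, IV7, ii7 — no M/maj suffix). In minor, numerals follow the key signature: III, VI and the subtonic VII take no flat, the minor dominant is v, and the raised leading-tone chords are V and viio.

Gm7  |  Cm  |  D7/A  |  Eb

Gm7 has root G, degree 1 in G minor, so i7.
Cm: root C is the subdominant; minor triad there is iv.
D7/A: root D is the dominant; dominant seventh chord there is V43.
Eb: root Eb is the submediant; major triad there is VI.

i7 - iv - V43 - VI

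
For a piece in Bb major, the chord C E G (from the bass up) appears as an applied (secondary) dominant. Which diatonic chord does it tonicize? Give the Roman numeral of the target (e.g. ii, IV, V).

The chord is a major triad on C.
A dominant resolves down a perfect fifth: C → F. In Bb major, F is scale degree 5, i.e. V.

V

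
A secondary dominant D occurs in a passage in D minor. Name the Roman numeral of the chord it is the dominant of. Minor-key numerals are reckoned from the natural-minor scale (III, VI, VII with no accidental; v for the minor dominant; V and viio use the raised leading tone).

iv

The chord is a major triad on D.
A dominant resolves down a perfect fifth: D → G. In D minor, G is scale degree 4, i.e. iv.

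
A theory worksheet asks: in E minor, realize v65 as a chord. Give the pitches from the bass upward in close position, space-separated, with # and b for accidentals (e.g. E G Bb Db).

In E minor, scale degree 5 is B, and the diatonic chord built there is a minor seventh chord.
Stacking thirds from B gives B-D-F#-A.
The figured bass 65 indicates first inversion, placing the third (D) in the bass: D-F#-A-B.

D F# A B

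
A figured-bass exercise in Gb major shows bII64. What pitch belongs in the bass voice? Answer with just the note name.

Ebb

bII in Gb major has root Abb; the chord is Abb-Cb-Ebb.
The figure 64 means second inversion — the fifth is in the bass.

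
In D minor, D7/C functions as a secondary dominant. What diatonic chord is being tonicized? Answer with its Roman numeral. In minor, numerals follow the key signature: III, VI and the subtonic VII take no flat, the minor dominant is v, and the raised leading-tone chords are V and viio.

iv

The chord is a dominant seventh chord on D.
A dominant resolves down a perfect fifth: D → G. In D minor, G is scale degree 4, i.e. iv.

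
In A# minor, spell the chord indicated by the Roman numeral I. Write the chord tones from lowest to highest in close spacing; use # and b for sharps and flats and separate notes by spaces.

A# C## E#

I is the major tonic (Picardy third), borrowed from the parallel major. In A# minor that root is A#.
So the chord is A#-C##-E#, a major triad.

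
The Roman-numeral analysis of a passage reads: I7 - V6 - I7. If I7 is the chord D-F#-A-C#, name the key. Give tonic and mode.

The chord Dmaj7 is a major seventh chord rooted on D; its label is I7.
If D is scale degree 1 and the mode makes that degree carry a major seventh chord, the tonic is D and the mode is major.

D major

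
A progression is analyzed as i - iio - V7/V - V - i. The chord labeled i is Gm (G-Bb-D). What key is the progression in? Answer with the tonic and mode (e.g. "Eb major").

G minor

i is given as G-Bb-D — a minor triad with root G.
If G is scale degree 1 and the mode makes that degree carry a minor triad, the tonic is G and the mode is minor.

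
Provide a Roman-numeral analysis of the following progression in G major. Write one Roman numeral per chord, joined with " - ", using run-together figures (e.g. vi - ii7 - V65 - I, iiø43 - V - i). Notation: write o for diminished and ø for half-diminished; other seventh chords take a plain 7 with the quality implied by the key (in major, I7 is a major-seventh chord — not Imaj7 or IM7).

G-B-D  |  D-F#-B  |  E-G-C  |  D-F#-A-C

G-B-D has root G, degree 1 in G major, so I.
D-F#-B has root B, degree 3 in G major, so iii6.
E-G-C: major triad on C = scale degree 4 → IV6.
D-F#-A-C: dominant seventh chord on D = scale degree 5 → V7.

I - iii6 - IV6 - V7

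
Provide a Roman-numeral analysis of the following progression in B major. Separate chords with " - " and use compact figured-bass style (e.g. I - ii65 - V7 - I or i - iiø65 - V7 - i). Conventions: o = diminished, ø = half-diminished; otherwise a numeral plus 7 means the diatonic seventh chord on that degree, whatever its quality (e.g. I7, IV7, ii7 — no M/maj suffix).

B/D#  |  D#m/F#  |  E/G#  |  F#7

B/D#: major triad on B = scale degree 1 → I6.
D#m/F#: minor triad on D# = scale degree 3 → iii6.
E/G#: root E is the subdominant; major triad there is IV6.
F#7 has root F#, degree 5 in B major, so V7.

I6 - iii6 - IV6 - V7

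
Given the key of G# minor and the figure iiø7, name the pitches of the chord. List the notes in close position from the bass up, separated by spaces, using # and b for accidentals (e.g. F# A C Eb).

A# C# E G#

The numeral's case and figure indicate a half-diminished seventh chord. In G# minor its root, scale degree 2, is A#.
Stacking thirds from A# gives A#-C#-E-G#.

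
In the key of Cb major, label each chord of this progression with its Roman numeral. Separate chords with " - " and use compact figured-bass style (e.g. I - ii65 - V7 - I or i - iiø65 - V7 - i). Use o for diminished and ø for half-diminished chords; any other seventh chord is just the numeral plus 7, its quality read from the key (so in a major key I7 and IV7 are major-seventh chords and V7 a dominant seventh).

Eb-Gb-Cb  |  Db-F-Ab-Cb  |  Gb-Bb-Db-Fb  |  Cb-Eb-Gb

Eb-Gb-Cb: root Cb is the tonic; major triad there is I6.
Db-F-Ab-Cb: a dominant seventh chord on Db, the applied dominant of V → V7/V.
Gb-Bb-Db-Fb: root Gb is the dominant; dominant seventh chord there is V7.
Cb-Eb-Gb has root Cb, degree 1 in Cb major, so I.

I6 - V7/V - V7 - I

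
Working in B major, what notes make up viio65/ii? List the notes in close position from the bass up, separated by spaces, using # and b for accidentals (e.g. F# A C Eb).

The slash marks an applied leading-tone chord: viio of ii. In B major, ii is C#, so the leading tone to it is B#, a half step below.
Building a fully diminished seventh chord on B# gives B#-D#-F#-A.
With the 65 figure the chord is in first inversion; from the bass D# upward in close position it reads D#-F#-A-B#.

D# F# A B#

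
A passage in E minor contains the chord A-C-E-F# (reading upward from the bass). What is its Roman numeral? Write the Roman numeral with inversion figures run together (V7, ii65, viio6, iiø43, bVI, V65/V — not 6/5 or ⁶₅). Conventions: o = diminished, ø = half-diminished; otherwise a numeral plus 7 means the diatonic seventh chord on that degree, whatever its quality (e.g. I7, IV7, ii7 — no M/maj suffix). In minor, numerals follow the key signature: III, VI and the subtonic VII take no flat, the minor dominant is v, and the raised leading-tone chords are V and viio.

The pitches F#-A-C-E form a half-diminished seventh chord rooted on F#.
F# is scale degree 2 in E minor, and a half-diminished seventh chord on that degree is written iiø7.
With A in the bass the chord is in first inversion, so the figured bass is 65.

iiø65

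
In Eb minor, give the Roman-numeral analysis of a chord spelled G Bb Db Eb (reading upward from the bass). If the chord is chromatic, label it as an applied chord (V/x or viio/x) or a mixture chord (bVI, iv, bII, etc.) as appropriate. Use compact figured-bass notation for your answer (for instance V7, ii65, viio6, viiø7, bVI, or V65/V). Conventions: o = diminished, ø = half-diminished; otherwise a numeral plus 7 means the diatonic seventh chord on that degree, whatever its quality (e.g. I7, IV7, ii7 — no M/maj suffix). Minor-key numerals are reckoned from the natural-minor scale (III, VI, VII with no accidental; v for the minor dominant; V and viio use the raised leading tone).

V65/iv

The pitches Eb-G-Bb-Db form a dominant seventh chord rooted on Eb.
Eb is not a diatonic chord root with this quality in Eb minor, but it lies a perfect fifth above Ab (iv), so the chord functions as an applied dominant of iv.
With G in the bass the chord is in first inversion, so the figured bass is 65.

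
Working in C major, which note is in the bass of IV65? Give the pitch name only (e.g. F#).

IV in C major has root F; the chord is F-A-C-E.
The figure 65 means first inversion — the third is in the bass.

A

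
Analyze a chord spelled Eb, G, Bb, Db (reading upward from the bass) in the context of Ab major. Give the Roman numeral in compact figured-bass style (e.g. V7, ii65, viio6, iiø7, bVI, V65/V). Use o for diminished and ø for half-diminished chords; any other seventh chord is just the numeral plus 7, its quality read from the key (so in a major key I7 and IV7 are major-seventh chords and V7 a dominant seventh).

V7

Stacked in thirds the chord is Eb-G-Bb-Db: a dominant seventh chord on Eb.
In Ab major, Eb is the dominant; the diatonic dominant seventh chord there is V7.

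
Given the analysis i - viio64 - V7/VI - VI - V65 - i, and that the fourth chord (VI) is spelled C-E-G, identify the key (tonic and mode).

E minor

The anchor chord is a major triad on C, labeled VI.
VI on C implies C is the submediant; that puts the tonic at E, and the uppercase numeral fits minor mode.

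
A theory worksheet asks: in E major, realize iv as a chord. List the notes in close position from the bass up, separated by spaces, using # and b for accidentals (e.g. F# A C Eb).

A C E

Scale degree 4 in E major is A; here the chord built on it is altered to a minor triad. iv is the minor subdominant, borrowed from the parallel minor.
So the chord is A-C-E.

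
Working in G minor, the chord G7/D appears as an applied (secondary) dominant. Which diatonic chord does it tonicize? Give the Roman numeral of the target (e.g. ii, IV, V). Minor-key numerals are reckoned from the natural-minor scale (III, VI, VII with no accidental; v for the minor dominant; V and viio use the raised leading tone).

iv

The chord is a dominant seventh chord on G.
A dominant resolves down a perfect fifth: G → C. In G minor, C is scale degree 4, i.e. iv.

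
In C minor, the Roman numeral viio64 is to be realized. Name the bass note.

F

viio in C minor has root B; the chord is B-D-F.
The figure 64 means second inversion — the fifth is in the bass.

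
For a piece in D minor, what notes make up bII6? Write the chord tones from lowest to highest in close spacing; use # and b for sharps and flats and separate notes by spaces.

G Bb Eb

Scale degree 2 in D minor is E; lowering it a half step gives Eb. bII6 is the Neapolitan sixth — a major triad on the lowered second degree, here in its customary first inversion.
So the chord is Eb-G-Bb.
The figured bass 6 indicates first inversion, placing the third (G) in the bass: G-Bb-Eb.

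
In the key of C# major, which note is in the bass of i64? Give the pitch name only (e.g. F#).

G#

i in C# major has root C#; the chord is C#-E-G#.
The figure 64 means second inversion — the fifth is in the bass.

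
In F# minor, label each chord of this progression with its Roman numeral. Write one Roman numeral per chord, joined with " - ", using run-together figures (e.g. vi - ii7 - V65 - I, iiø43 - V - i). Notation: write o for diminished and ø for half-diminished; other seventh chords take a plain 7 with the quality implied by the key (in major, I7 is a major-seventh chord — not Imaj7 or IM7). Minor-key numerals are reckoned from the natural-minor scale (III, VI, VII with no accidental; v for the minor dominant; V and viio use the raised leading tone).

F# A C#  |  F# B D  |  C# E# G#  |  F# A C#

i - iv64 - V - i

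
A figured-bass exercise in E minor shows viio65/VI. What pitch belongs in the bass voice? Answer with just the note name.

The applied chord viio65/VI is rooted on B: B-D-F-Ab.
The figure 65 means first inversion — the third is in the bass.

D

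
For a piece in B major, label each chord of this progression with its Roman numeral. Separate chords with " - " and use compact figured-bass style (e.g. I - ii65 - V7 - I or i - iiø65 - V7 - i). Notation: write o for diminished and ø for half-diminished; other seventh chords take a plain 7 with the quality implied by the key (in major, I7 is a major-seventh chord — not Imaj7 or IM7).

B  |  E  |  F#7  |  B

B: major triad on B = scale degree 1 → I.
E has root E, degree 4 in B major, so IV.
F#7 has root F#, degree 5 in B major, so V7.
B has root B, degree 1 in B major, so I.

I - IV - V7 - I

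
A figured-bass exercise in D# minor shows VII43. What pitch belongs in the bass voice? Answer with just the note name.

G#

VII in D# minor has root C#; the chord is C#-E#-G#-B.
The figure 43 means second inversion — the fifth is in the bass.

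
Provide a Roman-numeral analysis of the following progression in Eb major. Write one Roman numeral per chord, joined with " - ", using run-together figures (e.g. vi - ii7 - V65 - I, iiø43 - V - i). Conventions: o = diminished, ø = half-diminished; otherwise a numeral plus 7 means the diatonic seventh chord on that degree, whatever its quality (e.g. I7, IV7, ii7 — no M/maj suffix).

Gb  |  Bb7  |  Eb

Gb: major triad on Gb — chromatic; bIII (borrowed from the parallel minor).
Bb7: dominant seventh chord on Bb = scale degree 5 → V7.
Eb: root Eb is the tonic; major triad there is I.

bIII - V7 - I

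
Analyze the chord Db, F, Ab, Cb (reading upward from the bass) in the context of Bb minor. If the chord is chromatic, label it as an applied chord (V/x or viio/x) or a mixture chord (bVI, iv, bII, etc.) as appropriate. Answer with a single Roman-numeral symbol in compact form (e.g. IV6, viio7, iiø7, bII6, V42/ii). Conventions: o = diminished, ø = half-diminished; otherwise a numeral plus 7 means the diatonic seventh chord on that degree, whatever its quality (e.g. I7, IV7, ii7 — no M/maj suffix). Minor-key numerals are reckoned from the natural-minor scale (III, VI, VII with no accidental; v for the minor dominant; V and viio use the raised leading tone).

V7/VI

Stacked in thirds the chord is Db-F-Ab-Cb: a dominant seventh chord on Db.
Db is not a diatonic chord root with this quality in Bb minor, but it lies a perfect fifth above Gb (VI), so the chord functions as an applied dominant of VI.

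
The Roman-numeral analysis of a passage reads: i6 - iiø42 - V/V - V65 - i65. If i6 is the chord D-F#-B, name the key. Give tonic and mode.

The anchor chord is a minor triad on B, labeled i6.
If B is scale degree 1 and the mode makes that degree carry a minor triad, the tonic is B and the mode is minor.

B minor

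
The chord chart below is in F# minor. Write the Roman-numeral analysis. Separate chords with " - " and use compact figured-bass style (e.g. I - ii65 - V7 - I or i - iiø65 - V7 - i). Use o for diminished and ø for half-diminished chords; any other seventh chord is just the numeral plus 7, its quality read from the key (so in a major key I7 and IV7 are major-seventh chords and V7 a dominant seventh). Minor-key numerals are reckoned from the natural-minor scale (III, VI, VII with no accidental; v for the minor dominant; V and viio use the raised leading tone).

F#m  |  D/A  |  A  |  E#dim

i - VI64 - III - viio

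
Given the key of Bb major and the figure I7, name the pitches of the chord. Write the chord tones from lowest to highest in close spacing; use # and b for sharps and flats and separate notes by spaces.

Bb D F A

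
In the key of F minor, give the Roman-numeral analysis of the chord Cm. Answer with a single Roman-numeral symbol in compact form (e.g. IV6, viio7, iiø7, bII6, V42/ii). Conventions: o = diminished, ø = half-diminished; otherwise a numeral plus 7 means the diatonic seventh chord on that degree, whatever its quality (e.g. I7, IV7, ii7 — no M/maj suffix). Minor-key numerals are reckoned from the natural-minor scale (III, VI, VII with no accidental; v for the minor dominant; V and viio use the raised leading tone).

v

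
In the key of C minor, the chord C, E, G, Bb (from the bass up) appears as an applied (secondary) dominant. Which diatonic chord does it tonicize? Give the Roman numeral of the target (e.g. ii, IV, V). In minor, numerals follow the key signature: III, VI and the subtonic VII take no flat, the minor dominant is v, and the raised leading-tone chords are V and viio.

iv

The chord is a dominant seventh chord on C.
A dominant resolves down a perfect fifth: C → F. In C minor, F is scale degree 4, i.e. iv.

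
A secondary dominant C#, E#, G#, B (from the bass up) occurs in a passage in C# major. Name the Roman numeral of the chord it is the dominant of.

IV

The chord is a dominant seventh chord on C#.
A dominant resolves down a perfect fifth: C# → F#. In C# major, F# is scale degree 4, i.e. IV.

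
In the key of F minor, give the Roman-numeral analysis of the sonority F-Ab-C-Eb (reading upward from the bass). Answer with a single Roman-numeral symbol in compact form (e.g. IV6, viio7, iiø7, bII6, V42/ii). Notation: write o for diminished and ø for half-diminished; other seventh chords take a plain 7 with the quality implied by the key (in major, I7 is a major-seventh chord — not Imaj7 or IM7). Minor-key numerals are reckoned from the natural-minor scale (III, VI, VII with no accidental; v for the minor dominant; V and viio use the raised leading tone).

i7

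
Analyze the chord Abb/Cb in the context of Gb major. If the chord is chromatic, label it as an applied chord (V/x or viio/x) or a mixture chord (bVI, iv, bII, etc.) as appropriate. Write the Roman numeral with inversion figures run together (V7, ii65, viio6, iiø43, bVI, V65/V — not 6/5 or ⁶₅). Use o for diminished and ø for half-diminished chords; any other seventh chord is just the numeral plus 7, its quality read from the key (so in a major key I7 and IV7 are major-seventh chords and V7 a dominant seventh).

bII6

The pitches Abb-Cb-Ebb form a major triad rooted on Abb.
Abb is the lowered second degree of Gb major (diatonic 2 would be Ab). This is the Neapolitan sixth — a major triad on the lowered second degree, here in its customary first inversion.
With Cb in the bass the chord is in first inversion, so the figured bass is 6.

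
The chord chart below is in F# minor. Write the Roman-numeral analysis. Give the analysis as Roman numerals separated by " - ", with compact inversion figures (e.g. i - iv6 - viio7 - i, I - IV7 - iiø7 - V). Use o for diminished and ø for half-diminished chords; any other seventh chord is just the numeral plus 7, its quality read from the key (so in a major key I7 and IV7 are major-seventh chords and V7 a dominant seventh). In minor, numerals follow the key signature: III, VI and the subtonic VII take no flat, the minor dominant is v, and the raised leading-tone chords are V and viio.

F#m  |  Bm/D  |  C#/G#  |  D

i - iv6 - V64 - VI

F#m: minor triad on F# = scale degree 1 → i.
Bm/D: minor triad on B = scale degree 4 → iv6.
C#/G# has root C#, degree 5 in F# minor, so V64.
D: root D is the submediant; major triad there is VI.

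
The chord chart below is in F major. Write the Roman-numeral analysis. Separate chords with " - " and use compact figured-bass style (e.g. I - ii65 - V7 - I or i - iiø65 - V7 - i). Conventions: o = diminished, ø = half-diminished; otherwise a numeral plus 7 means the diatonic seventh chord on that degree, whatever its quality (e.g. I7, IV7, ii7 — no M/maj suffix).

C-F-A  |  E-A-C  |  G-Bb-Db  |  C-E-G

C-F-A: root F is the tonic; major triad there is I64.
E-A-C has root A, degree 3 in F major, so iii64.
G-Bb-Db: diminished triad on G — chromatic; iio (borrowed from the parallel minor).
C-E-G has root C, degree 5 in F major, so V.

I64 - iii64 - iio - V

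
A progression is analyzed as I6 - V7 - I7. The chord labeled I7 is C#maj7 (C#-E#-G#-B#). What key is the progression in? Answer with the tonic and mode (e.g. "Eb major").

The chord C#maj7 is a major seventh chord rooted on C#; its label is I7.
If C# is scale degree 1 and the mode makes that degree carry a major seventh chord, the tonic is C# and the mode is major.

C# major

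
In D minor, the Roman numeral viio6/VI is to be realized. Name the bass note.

C

The applied chord viio6/VI is rooted on A: A-C-Eb.
The figure 6 means first inversion — the third is in the bass.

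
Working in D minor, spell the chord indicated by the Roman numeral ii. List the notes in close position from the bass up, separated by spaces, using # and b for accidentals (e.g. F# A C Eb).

ii is the minor supertonic, borrowed from the parallel major (the Dorian ii). In D minor that root is E.
So the chord is E-G-B.

E G B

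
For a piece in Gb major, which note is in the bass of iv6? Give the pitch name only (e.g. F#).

Ebb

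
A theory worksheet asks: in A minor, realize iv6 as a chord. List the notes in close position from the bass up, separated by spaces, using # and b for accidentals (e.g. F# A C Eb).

The numeral's case and figure indicate a minor triad. In A minor its root, the subdominant, is D.
Stacking thirds from D gives D-F-A.
With the 6 figure the chord is in first inversion; from the bass F upward in close position it reads F-A-D.

F A D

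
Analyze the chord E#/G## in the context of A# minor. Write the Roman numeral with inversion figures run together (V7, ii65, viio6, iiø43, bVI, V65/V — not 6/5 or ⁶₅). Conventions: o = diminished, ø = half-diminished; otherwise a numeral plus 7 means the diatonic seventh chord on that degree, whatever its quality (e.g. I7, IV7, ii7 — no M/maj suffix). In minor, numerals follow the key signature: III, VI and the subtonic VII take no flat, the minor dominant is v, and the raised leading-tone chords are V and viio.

V6

Stacked in thirds the chord is E#-G##-B#: a major triad on E#.
In A# minor, E# is the dominant; the diatonic major triad there is V.
With G## in the bass the chord is in first inversion, so the figured bass is 6.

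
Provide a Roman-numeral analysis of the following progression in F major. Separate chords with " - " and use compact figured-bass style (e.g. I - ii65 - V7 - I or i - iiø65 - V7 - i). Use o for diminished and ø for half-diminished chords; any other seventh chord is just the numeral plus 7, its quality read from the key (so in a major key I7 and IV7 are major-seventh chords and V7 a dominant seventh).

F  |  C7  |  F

I - V7 - I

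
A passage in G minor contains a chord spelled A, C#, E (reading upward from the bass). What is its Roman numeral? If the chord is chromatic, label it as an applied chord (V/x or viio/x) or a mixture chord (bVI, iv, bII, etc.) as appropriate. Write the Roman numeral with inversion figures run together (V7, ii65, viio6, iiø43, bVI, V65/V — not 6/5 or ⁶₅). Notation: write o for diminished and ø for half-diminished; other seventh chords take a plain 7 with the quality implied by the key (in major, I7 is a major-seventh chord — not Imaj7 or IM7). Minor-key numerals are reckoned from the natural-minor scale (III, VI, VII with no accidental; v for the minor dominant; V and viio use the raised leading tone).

The pitches A-C#-E form a major triad rooted on A.
A is not a diatonic chord root with this quality in G minor, but it lies a perfect fifth above D (V), so the chord functions as an applied dominant of V.

V/V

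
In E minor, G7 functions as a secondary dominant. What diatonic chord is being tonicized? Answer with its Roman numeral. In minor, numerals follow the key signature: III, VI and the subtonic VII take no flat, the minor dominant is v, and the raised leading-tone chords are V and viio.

VI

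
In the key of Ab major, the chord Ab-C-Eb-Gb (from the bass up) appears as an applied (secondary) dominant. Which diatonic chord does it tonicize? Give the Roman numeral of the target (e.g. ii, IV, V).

The chord is a dominant seventh chord on Ab.
A dominant resolves down a perfect fifth: Ab → Db. In Ab major, Db is scale degree 4, i.e. IV.

IV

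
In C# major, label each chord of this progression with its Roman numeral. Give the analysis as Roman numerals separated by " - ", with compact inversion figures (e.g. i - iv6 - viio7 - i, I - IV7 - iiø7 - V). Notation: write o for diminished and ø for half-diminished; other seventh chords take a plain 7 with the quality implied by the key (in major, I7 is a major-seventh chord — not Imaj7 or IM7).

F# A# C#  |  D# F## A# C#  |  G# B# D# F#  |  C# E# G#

IV - V7/V - V7 - I

F#-A#-C#: major triad on F# = scale degree 4 → IV.
D#-F##-A#-C#: chromatic; D# is V of V, so V7/V.
G#-B#-D#-F# has root G#, degree 5 in C# major, so V7.
C#-E#-G#: root C# is the tonic; major triad there is I.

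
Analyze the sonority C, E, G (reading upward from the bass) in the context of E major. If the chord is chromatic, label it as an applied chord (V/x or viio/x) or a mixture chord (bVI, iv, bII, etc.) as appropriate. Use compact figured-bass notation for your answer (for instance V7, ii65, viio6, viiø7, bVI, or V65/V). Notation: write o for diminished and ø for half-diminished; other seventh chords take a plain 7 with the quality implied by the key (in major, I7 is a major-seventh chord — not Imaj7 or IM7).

The pitches C-E-G form a major triad rooted on C.
C is the lowered sixth degree of E major (diatonic 6 would be C#). This is a major triad on the lowered sixth degree, borrowed from the parallel minor.

bVI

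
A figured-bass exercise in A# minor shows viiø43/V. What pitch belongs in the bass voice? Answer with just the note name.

The applied chord viiø43/V is rooted on D##: D##-F##-A#-C##.
The figure 43 means second inversion — the fifth is in the bass.

A#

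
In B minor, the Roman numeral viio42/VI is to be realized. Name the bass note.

The applied chord viio42/VI is rooted on F#: F#-A-C-Eb.
The figure 42 means third inversion — the seventh is in the bass.

Eb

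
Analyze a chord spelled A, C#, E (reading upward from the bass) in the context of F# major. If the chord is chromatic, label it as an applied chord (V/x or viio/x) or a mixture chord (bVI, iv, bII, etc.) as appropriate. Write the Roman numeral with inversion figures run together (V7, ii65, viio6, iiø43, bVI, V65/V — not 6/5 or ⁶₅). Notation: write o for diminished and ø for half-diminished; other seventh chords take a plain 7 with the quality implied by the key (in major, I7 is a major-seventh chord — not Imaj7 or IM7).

The pitches A-C#-E form a major triad rooted on A.
A is the lowered third degree of F# major (diatonic 3 would be A#). This is a major triad on the lowered third degree, borrowed from the parallel minor.

bIII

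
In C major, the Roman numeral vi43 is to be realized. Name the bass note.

E

vi in C major has root A; the chord is A-C-E-G.
The figure 43 means second inversion — the fifth is in the bass.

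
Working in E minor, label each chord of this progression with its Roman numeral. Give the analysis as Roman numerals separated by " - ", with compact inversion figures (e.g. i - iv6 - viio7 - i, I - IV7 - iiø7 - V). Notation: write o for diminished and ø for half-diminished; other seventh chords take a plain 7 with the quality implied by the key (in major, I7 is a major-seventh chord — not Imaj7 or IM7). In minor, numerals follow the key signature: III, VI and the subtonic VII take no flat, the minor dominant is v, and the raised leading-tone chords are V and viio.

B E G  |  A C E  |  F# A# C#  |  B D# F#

i64 - iv - V/V - V

B-E-G has root E, degree 1 in E minor, so i64.
A-C-E has root A, degree 4 in E minor, so iv.
F#-A#-C#: a major triad on F#, the applied dominant of V → V/V.
B-D#-F#: root B is the dominant; major triad there is V.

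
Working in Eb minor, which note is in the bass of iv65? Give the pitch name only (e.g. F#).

Cb

iv in Eb minor has root Ab; the chord is Ab-Cb-Eb-Gb.
The figure 65 means first inversion — the third is in the bass.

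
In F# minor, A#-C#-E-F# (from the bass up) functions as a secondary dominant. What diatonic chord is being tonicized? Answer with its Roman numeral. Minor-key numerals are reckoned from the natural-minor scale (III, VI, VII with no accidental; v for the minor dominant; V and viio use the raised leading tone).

iv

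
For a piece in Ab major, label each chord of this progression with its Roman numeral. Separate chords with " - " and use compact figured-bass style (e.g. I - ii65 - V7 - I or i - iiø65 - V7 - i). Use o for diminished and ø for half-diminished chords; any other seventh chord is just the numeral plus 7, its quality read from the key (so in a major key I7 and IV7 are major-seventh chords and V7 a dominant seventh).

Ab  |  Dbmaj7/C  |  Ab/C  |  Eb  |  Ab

I - IV42 - I6 - V - I

Ab has root Ab, degree 1 in Ab major, so I.
Dbmaj7/C: major seventh chord on Db = scale degree 4 → IV42.
Ab/C has root Ab, degree 1 in Ab major, so I6.
Eb: major triad on Eb = scale degree 5 → V.
Ab: root Ab is the tonic; major triad there is I.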